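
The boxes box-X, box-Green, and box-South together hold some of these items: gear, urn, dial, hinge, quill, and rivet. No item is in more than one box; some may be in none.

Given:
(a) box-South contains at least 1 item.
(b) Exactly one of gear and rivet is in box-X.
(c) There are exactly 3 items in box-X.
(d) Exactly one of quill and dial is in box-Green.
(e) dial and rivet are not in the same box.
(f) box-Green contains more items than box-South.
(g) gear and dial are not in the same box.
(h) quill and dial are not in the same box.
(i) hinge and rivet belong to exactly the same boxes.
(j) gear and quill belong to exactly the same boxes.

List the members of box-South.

box-South = {dial}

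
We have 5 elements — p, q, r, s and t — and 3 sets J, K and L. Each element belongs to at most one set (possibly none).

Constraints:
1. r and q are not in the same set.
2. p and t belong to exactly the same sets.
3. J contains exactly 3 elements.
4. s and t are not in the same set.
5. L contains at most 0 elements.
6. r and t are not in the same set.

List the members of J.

(5): L already has 0, so the rest are out.
Suppose p ∉ J: no assignment then satisfies all the clues, so p ∈ J.

J = {p, q, t}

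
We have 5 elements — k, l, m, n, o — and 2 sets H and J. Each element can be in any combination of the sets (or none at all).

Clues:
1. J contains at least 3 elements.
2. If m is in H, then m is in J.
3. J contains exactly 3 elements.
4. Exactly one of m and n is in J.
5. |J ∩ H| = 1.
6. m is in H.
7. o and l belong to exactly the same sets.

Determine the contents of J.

J = {l, m, o}

From (6): m ∈ H.
(2): m ∈ J.
(4) (exactly one): n ∉ J.
Suppose k ∈ J: no assignment then satisfies all the clues, so k ∉ J.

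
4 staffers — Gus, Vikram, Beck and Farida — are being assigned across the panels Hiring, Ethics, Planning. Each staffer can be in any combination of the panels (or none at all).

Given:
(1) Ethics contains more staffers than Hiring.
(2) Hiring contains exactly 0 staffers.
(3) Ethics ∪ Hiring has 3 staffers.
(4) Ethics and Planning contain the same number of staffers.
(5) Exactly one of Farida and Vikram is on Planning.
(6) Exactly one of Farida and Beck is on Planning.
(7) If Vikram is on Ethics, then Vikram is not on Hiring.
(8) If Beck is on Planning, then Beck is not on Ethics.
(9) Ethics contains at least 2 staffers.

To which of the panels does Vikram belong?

Vikram: Ethics, Planning

(2): Hiring already has 0, so the rest are out.
Suppose Vikram ∉ Ethics: no assignment then satisfies all the clues, so Vikram ∈ Ethics.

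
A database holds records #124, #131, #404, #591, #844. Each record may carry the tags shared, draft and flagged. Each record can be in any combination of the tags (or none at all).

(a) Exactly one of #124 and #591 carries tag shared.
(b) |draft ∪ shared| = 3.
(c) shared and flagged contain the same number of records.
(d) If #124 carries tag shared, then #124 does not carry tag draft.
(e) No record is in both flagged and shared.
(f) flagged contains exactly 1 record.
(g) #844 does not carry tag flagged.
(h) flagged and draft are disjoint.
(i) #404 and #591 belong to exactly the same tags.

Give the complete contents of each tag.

shared = {#124}; draft = {#404, #591}; flagged = {#131}

From (g): #844 ∉ flagged.
Suppose #124 ∉ shared: no assignment then satisfies all the clues, so #124 ∈ shared.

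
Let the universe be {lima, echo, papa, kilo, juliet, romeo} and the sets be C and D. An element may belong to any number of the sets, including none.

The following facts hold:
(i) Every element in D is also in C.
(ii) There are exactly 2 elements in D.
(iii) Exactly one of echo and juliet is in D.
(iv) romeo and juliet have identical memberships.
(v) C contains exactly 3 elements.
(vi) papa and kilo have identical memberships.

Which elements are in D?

D = {juliet, romeo}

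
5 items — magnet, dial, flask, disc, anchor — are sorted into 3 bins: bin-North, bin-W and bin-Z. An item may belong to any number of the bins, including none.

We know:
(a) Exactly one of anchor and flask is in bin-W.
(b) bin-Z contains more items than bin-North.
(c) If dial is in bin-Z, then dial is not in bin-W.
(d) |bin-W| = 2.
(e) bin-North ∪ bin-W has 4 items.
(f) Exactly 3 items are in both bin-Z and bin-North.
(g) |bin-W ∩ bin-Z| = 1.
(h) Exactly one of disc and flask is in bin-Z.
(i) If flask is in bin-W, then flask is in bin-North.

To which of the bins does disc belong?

disc: bin-W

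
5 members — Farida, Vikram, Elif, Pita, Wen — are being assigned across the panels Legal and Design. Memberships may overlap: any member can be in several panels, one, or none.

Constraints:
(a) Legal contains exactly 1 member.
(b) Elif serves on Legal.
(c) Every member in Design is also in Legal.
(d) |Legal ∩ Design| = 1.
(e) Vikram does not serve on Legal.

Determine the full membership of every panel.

Legal = {Elif}; Design = {Elif}

From (b): Elif ∈ Legal.
From (e): Vikram ∉ Legal.
(a): Legal already has 1, so the rest are out.
(c) contrapositive: Farida ∉ Design.
(c) contrapositive: Vikram ∉ Design.
(c) contrapositive: Pita ∉ Design.
(c) contrapositive: Wen ∉ Design.
Suppose Elif ∉ Design: no assignment then satisfies all the clues, so Elif ∈ Design.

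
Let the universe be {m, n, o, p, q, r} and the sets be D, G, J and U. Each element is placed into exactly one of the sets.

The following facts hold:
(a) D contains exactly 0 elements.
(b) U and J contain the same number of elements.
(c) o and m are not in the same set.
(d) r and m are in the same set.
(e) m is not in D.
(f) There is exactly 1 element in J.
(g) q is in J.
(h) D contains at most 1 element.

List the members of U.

U = {o}

From (e): m ∉ D.
From (g): q ∈ J.
(a): D already has 0, so the rest are out.
(f): J already has 1, so the rest are out.
Suppose m ∈ U: no assignment then satisfies all the clues, so m ∉ U.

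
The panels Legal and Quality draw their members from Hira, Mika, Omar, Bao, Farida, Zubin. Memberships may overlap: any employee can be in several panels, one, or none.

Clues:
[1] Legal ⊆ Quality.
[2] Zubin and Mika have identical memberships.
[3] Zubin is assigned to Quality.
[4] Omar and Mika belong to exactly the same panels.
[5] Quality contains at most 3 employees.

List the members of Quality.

From (3): Zubin ∈ Quality.
(2): Mika matches Zubin: Mika ∈ Quality.
(4): Omar matches Mika: Omar ∈ Quality.
(5): Quality already has 3, so the rest are out.
(1) contrapositive: Hira ∉ Legal.
(1) contrapositive: Bao ∉ Legal.
(1) contrapositive: Farida ∉ Legal.

Quality = {Mika, Omar, Zubin}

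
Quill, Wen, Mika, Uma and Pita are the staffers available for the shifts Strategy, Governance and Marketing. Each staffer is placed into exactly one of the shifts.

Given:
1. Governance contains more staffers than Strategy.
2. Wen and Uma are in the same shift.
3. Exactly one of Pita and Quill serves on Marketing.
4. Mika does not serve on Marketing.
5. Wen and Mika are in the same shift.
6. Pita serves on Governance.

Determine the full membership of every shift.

From (4): Mika ∉ Marketing.
From (6): Pita ∈ Governance.
(3) (exactly one): Quill ∈ Marketing.
(5): Wen matches Mika: Wen ∉ Marketing.
(2): Uma matches Wen: Uma ∉ Marketing.
Suppose Wen ∈ Strategy: no assignment then satisfies all the clues, so Wen ∉ Strategy.

Strategy = {}; Governance = {Mika, Pita, Uma, Wen}; Marketing = {Quill}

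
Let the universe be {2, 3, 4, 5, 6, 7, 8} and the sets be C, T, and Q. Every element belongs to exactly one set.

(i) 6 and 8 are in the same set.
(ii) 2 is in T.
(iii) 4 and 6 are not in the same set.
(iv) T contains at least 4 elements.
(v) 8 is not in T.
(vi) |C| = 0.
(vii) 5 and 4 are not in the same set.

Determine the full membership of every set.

From (ii): 2 ∈ T.
From (v): 8 ∉ T.
(i): 6 matches 8: 6 ∉ T.
(vi): C already has 0, so the rest are out.
Only one set left: 6 ∈ Q.
Only one set left: 8 ∈ Q.
(iii): 4 ∉ Q.
Only one set left: 4 ∈ T.
(vii): 5 ∉ T.
Only one set left: 5 ∈ Q.
(iv): only 4 candidates remain for T, so all are in.

C = {}; T = {2, 3, 4, 7}; Q = {5, 6, 8}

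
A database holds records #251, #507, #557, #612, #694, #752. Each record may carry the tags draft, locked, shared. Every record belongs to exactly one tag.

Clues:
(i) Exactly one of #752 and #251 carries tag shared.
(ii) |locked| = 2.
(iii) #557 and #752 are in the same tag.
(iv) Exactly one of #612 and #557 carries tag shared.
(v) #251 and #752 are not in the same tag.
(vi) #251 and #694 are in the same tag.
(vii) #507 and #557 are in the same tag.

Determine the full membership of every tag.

draft = {#612}; locked = {#251, #694}; shared = {#507, #557, #752}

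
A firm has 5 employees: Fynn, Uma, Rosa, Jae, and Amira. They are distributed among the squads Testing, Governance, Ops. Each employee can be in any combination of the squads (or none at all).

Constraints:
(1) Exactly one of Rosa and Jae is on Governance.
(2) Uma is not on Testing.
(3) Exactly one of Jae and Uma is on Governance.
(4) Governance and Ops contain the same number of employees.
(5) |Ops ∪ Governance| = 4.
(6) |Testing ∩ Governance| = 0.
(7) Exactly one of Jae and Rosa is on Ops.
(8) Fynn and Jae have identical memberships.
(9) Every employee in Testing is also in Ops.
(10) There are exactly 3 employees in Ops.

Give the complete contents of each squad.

From (2): Uma ∉ Testing.
Suppose Fynn ∈ Testing: no assignment then satisfies all the clues, so Fynn ∉ Testing.

Testing = {}; Governance = {Amira, Fynn, Jae}; Ops = {Fynn, Jae, Uma}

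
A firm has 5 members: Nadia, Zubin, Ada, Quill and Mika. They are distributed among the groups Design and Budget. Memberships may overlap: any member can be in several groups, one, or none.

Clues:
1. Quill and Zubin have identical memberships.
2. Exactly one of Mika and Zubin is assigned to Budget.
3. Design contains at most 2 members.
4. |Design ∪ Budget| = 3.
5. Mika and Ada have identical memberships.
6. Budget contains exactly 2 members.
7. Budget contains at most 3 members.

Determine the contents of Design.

Design = {Nadia}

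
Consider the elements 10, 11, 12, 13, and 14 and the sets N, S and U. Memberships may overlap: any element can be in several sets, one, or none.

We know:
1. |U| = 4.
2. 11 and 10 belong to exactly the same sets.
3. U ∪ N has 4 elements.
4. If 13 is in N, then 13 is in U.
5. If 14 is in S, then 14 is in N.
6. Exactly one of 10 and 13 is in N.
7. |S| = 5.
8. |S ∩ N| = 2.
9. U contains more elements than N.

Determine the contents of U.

(7): only 5 candidates remain for S, so all are in.
(5): 14 ∈ N.
Suppose 10 ∉ U: no assignment then satisfies all the clues, so 10 ∈ U.

U = {10, 11, 13, 14}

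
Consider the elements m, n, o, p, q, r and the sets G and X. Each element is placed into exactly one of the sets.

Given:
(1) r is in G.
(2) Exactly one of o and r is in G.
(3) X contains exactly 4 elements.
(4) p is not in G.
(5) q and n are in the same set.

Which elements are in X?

X = {n, o, p, q}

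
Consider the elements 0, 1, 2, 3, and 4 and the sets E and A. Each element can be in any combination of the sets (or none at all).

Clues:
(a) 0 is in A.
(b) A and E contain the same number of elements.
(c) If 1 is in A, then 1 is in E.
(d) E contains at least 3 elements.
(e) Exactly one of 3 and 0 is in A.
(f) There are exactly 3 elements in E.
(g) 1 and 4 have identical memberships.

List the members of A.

A = {0, 1, 4}

From (a): 0 ∈ A.
(e) (exactly one): 3 ∉ A.
Suppose 1 ∉ A: no assignment then satisfies all the clues, so 1 ∈ A.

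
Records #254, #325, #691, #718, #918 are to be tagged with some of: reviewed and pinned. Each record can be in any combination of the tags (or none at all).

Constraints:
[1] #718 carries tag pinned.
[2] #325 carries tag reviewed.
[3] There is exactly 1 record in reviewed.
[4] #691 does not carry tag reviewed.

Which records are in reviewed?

From (1): #718 ∈ pinned.
From (2): #325 ∈ reviewed.
From (4): #691 ∉ reviewed.
(3): reviewed already has 1, so the rest are out.

reviewed = {#325}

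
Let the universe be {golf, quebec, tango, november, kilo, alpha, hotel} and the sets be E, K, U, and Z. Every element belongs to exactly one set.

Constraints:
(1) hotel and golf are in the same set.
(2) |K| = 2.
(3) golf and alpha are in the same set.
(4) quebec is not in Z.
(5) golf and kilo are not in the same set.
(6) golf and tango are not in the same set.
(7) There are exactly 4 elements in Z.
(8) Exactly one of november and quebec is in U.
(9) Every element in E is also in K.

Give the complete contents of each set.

From (4): quebec ∉ Z.
Suppose golf ∈ E: no assignment then satisfies all the clues, so golf ∉ E.

E = {}; K = {kilo, tango}; U = {quebec}; Z = {alpha, golf, hotel, november}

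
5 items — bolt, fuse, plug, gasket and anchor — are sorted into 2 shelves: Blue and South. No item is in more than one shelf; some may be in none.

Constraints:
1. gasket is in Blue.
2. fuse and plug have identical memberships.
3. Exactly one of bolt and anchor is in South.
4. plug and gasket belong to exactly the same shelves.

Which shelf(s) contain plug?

plug: Blue

From (1): gasket ∈ Blue.
(4): plug matches gasket: plug ∈ Blue.
(2): fuse matches plug: fuse ∈ Blue.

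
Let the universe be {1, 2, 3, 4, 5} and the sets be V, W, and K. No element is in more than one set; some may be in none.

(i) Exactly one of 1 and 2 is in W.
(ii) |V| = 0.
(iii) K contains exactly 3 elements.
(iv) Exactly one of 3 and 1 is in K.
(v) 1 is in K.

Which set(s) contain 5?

5: K

From (v): 1 ∈ K.
(i) (exactly one): 2 ∈ W.
(ii): V already has 0, so the rest are out.
(iv) (exactly one): 3 ∉ K.
(iii): only 3 candidates remain for K, so all are in.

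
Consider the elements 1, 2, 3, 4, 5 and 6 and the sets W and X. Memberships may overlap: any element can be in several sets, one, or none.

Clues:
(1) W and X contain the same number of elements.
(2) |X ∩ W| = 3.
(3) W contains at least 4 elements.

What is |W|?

4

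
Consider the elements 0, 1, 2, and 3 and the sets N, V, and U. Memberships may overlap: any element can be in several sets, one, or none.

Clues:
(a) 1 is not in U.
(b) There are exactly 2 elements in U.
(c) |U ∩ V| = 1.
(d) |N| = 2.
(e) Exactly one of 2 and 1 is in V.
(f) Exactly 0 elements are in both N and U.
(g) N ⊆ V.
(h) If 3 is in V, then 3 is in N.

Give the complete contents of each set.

N = {1, 3}; V = {0, 1, 3}; U = {0, 2}

From (a): 1 ∉ U.
Suppose 0 ∈ N: no assignment then satisfies all the clues, so 0 ∉ N.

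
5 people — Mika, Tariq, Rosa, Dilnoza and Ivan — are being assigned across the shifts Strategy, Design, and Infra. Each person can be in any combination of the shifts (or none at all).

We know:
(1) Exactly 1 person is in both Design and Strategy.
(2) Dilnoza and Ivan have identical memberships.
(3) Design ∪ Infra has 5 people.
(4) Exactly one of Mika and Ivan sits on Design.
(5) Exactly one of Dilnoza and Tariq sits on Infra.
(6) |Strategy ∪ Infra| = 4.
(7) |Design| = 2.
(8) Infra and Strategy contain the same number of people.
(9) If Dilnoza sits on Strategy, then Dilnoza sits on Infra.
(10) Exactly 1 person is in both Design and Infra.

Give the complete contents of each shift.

Strategy = {Dilnoza, Ivan, Mika, Rosa}; Design = {Mika, Tariq}; Infra = {Dilnoza, Ivan, Mika, Rosa}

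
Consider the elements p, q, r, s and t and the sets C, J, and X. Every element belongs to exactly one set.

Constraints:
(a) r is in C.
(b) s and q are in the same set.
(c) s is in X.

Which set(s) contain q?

From (a): r ∈ C.
From (c): s ∈ X.
(b): q matches s: q ∉ C.
(b): q matches s: q ∉ J.
(b): q matches s: q ∈ X.

q: X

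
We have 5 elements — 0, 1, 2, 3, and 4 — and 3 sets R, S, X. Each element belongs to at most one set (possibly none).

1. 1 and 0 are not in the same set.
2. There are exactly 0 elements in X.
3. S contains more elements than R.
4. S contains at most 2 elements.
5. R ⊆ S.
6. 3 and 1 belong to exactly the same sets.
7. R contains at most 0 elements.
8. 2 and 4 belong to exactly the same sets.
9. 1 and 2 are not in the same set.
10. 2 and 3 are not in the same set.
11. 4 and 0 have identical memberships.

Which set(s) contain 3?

3: S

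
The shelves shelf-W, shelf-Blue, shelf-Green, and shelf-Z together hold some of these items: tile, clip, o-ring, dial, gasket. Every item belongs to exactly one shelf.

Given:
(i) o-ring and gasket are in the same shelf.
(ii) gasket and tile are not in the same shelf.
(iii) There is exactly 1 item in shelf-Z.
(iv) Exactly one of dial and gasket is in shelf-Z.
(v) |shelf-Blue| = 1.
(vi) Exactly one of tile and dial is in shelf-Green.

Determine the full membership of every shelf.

shelf-W = {gasket, o-ring}; shelf-Blue = {clip}; shelf-Green = {tile}; shelf-Z = {dial}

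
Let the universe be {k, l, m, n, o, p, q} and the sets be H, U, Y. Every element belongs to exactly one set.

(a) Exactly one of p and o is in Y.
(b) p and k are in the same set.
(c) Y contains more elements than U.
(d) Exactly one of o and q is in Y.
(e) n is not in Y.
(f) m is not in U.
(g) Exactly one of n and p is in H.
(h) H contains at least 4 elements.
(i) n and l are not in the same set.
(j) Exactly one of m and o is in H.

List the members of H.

H = {k, m, p, q}

From (e): n ∉ Y.
From (f): m ∉ U.
Suppose k ∉ H: no assignment then satisfies all the clues, so k ∈ H.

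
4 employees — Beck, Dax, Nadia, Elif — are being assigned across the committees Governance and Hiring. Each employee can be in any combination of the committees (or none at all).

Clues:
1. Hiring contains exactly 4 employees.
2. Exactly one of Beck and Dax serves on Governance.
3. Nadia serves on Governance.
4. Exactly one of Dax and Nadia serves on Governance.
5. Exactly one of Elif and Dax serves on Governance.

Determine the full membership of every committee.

Governance = {Beck, Elif, Nadia}; Hiring = {Beck, Dax, Elif, Nadia}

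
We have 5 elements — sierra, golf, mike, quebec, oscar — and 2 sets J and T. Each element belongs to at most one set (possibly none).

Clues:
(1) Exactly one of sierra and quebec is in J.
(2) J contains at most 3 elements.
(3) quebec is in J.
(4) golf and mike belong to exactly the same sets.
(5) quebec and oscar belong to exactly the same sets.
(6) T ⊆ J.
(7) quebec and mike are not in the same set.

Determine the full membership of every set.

J = {oscar, quebec}; T = {}

From (3): quebec ∈ J.
(1) (exactly one): sierra ∉ J.
(5): oscar matches quebec: oscar ∈ J.
(6) contrapositive: sierra ∉ T.
(7): mike ∉ J.
(4): golf matches mike: golf ∉ J.
(6) contrapositive: golf ∉ T.
(6) contrapositive: mike ∉ T.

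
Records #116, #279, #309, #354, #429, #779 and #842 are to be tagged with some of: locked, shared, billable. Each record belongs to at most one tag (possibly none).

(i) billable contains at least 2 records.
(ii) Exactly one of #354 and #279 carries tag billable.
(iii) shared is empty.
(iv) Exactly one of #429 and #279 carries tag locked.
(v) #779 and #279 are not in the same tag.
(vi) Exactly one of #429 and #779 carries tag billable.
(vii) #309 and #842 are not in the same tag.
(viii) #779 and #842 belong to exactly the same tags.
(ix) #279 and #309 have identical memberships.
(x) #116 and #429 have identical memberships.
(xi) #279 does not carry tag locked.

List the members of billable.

From (xi): #279 ∉ locked.
(iii): shared already has 0, so the rest are out.
(iv) (exactly one): #429 ∈ locked.
(vi) (exactly one): #779 ∈ billable.
(viii): #842 matches #779: #842 ∉ locked.
(viii): #842 matches #779: #842 ∈ billable.
(ix): #309 matches #279: #309 ∉ locked.
(x): #116 matches #429: #116 ∈ locked.
(v): #279 ∉ billable.
(vii): #309 ∉ billable.
(ii) (exactly one): #354 ∈ billable.

billable = {#354, #779, #842}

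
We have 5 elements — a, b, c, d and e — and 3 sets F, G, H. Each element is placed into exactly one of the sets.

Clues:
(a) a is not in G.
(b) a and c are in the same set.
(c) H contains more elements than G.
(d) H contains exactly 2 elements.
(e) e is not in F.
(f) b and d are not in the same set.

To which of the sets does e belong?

e: H

From (a): a ∉ G.
From (e): e ∉ F.
(b): c matches a: c ∉ G.
Suppose e ∈ G: no assignment then satisfies all the clues, so e ∉ G.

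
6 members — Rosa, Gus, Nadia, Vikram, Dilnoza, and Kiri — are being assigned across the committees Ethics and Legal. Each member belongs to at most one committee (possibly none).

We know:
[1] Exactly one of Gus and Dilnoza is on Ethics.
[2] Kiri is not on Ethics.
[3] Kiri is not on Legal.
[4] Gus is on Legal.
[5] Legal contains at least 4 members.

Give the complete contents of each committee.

Ethics = {Dilnoza}; Legal = {Gus, Nadia, Rosa, Vikram}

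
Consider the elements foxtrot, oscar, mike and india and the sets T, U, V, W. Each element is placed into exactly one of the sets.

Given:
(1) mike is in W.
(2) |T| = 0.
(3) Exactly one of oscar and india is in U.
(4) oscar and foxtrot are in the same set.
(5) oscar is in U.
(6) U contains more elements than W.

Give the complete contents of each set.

T = {}; U = {foxtrot, oscar}; V = {india}; W = {mike}

From (1): mike ∈ W.
From (5): oscar ∈ U.
(2): T already has 0, so the rest are out.
(3) (exactly one): india ∉ U.
(4): foxtrot matches oscar: foxtrot ∈ U.
Suppose india ∉ V: no assignment then satisfies all the clues, so india ∈ V.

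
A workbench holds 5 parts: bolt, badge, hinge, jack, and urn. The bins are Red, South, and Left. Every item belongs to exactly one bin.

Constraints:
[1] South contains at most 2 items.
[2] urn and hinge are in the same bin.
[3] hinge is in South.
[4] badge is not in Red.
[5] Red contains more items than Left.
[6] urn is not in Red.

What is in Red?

Red = {bolt, jack}

From (3): hinge ∈ South.
From (4): badge ∉ Red.
From (6): urn ∉ Red.
(2): urn matches hinge: urn ∈ South.
(1): South already has 2, so the rest are out.
Only one bin left: badge ∈ Left.
Suppose bolt ∉ Red: no assignment then satisfies all the clues, so bolt ∈ Red.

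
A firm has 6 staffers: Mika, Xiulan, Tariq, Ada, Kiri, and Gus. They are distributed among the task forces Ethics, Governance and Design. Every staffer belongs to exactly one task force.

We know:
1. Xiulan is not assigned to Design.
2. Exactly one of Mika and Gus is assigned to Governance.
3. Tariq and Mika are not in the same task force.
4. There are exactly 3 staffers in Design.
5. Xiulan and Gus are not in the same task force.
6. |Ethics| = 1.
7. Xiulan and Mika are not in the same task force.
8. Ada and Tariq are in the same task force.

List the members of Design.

Design = {Ada, Gus, Tariq}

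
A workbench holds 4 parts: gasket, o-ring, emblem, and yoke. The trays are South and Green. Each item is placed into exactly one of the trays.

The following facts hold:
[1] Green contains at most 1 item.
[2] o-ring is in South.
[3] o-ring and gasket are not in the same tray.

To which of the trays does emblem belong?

emblem: South

From (2): o-ring ∈ South.
(3): gasket ∉ South.
Only one tray left: gasket ∈ Green.
(1): Green already has 1, so the rest are out.
Only one tray left: emblem ∈ South.
Only one tray left: yoke ∈ South.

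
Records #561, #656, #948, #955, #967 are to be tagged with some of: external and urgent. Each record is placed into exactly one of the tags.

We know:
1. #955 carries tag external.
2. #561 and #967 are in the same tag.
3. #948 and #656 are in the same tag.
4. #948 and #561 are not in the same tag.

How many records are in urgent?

2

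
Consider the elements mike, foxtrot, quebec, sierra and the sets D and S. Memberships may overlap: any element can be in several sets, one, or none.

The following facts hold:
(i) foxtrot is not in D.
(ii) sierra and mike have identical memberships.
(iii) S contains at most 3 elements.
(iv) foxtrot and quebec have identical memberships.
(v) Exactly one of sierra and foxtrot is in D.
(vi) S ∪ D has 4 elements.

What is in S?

S = {foxtrot, quebec}

From (i): foxtrot ∉ D.
(iv): quebec matches foxtrot: quebec ∉ D.
(v) (exactly one): sierra ∈ D.
(ii): mike matches sierra: mike ∈ D.
Suppose mike ∈ S: no assignment then satisfies all the clues, so mike ∉ S.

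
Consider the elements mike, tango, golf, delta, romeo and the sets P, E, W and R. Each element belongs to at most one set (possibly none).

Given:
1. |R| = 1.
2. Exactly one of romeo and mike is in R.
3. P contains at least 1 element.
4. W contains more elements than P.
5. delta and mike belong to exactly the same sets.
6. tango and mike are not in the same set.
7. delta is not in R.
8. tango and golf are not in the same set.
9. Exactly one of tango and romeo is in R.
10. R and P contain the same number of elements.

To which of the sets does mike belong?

mike: W

From (7): delta ∉ R.
(5): mike matches delta: mike ∉ R.
(2) (exactly one): romeo ∈ R.
(9) (exactly one): tango ∉ R.
(1): R already has 1, so the rest are out.
Suppose mike ∈ P: no assignment then satisfies all the clues, so mike ∉ P.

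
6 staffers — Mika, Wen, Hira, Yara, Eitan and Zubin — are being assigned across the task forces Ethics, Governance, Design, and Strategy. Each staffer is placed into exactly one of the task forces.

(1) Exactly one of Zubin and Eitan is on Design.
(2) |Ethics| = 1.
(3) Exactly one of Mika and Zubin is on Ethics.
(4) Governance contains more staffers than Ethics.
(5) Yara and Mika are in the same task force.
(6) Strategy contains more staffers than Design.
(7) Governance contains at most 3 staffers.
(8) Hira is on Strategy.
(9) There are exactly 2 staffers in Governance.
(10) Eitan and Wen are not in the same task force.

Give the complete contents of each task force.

Ethics = {Zubin}; Governance = {Mika, Yara}; Design = {Eitan}; Strategy = {Hira, Wen}

From (8): Hira ∈ Strategy.
Suppose Mika ∈ Ethics: no assignment then satisfies all the clues, so Mika ∉ Ethics.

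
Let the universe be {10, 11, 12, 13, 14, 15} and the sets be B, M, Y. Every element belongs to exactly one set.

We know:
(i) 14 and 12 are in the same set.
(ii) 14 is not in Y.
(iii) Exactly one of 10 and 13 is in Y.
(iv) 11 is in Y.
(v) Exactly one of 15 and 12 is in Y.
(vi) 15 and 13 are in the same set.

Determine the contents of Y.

From (ii): 14 ∉ Y.
From (iv): 11 ∈ Y.
(i): 12 matches 14: 12 ∉ Y.
(v) (exactly one): 15 ∈ Y.
(vi): 13 matches 15: 13 ∉ B.
(vi): 13 matches 15: 13 ∉ M.
(vi): 13 matches 15: 13 ∈ Y.
(iii) (exactly one): 10 ∉ Y.

Y = {11, 13, 15}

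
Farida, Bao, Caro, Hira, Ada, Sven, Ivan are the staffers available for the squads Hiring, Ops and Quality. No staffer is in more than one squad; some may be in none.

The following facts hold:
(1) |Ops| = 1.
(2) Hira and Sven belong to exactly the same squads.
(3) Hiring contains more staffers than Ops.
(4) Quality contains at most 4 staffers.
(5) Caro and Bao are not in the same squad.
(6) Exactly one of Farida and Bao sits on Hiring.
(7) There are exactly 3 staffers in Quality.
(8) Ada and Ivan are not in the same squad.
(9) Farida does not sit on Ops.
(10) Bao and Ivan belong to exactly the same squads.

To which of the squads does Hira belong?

Hira: Quality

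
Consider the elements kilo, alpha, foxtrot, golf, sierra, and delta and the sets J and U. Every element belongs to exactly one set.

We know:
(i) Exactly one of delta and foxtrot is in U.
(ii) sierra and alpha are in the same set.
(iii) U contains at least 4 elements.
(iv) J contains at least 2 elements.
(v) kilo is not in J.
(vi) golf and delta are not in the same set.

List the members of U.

U = {alpha, delta, kilo, sierra}

From (v): kilo ∉ J.
Only one set left: kilo ∈ U.
Suppose alpha ∉ U: no assignment then satisfies all the clues, so alpha ∈ U.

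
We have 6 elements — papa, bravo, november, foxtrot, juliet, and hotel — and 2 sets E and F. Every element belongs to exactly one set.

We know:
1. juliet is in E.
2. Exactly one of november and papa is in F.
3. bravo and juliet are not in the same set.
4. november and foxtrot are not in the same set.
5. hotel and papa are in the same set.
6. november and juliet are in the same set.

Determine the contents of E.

E = {juliet, november}

From (1): juliet ∈ E.
(3): bravo ∉ E.
(6): november matches juliet: november ∈ E.
Only one set left: bravo ∈ F.
(2) (exactly one): papa ∈ F.
(4): foxtrot ∉ E.
(5): hotel matches papa: hotel ∉ E.
(5): hotel matches papa: hotel ∈ F.
Only one set left: foxtrot ∈ F.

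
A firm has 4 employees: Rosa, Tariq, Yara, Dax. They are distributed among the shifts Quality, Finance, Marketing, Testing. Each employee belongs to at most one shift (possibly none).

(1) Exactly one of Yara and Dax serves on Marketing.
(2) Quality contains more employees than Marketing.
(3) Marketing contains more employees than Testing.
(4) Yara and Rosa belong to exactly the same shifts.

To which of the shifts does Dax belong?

Dax: Marketing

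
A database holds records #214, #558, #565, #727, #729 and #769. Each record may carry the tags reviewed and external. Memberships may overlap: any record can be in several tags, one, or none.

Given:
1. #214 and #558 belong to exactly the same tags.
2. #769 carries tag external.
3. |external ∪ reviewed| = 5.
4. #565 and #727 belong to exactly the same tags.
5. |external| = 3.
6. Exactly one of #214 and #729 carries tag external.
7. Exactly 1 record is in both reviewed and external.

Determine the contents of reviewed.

reviewed = {#565, #727, #769}

From (2): #769 ∈ external.
Suppose #214 ∈ reviewed: no assignment then satisfies all the clues, so #214 ∉ reviewed.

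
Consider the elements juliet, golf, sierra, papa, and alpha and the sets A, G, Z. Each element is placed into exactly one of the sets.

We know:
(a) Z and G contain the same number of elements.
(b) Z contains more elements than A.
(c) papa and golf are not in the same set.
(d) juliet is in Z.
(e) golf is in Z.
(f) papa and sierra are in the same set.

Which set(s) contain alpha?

alpha: A

From (d): juliet ∈ Z.
From (e): golf ∈ Z.
(c): papa ∉ Z.
(f): sierra matches papa: sierra ∉ Z.
Suppose alpha ∉ A: no assignment then satisfies all the clues, so alpha ∈ A.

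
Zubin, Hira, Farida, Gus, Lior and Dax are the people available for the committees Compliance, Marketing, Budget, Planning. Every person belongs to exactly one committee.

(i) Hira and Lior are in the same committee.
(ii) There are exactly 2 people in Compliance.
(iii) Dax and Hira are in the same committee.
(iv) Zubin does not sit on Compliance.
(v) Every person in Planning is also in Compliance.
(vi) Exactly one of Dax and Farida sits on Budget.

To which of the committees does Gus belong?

Gus: Compliance

From (iv): Zubin ∉ Compliance.
(v) contrapositive: Zubin ∉ Planning.
Suppose Gus ∉ Compliance: no assignment then satisfies all the clues, so Gus ∈ Compliance.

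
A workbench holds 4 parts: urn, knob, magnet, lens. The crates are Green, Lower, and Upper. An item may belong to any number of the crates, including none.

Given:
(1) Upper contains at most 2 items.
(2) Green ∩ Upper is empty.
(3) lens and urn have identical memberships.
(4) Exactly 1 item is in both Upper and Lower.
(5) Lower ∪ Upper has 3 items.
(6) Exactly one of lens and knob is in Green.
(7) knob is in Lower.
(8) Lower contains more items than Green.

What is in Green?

Green = {lens, urn}

From (7): knob ∈ Lower.
Suppose urn ∉ Green: no assignment then satisfies all the clues, so urn ∈ Green.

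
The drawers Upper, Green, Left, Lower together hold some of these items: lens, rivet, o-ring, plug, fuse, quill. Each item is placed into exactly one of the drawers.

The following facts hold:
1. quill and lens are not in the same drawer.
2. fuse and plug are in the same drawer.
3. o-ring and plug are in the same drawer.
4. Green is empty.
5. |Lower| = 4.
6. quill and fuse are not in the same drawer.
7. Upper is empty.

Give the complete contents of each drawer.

Upper = {}; Green = {}; Left = {quill, rivet}; Lower = {fuse, lens, o-ring, plug}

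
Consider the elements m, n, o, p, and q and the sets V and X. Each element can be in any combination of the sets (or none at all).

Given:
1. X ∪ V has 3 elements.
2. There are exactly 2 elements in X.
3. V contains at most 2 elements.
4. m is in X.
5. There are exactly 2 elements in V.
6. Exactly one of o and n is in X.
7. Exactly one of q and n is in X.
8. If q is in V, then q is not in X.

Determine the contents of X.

X = {m, n}

From (4): m ∈ X.
Suppose n ∉ X: no assignment then satisfies all the clues, so n ∈ X.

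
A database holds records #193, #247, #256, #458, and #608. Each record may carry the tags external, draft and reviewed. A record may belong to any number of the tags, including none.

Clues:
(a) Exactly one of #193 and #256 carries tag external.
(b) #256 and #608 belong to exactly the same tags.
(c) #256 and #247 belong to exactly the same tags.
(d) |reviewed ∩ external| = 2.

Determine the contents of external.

external = {#193, #458}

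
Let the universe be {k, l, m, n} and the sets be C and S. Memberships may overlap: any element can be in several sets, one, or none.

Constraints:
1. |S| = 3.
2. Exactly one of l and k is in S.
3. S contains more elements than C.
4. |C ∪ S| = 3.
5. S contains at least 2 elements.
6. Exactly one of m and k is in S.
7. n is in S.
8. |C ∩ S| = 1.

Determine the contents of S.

S = {l, m, n}

From (7): n ∈ S.
Suppose k ∈ S: no assignment then satisfies all the clues, so k ∉ S.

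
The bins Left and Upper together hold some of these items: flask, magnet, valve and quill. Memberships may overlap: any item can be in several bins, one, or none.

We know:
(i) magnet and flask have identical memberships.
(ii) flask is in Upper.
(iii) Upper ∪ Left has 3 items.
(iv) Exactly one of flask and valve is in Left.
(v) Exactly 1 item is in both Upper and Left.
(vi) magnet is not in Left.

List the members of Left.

From (ii): flask ∈ Upper.
From (vi): magnet ∉ Left.
(i): flask matches magnet: flask ∉ Left.
(i): magnet matches flask: magnet ∈ Upper.
(iv) (exactly one): valve ∈ Left.
Suppose quill ∈ Left: no assignment then satisfies all the clues, so quill ∉ Left.

Left = {valve}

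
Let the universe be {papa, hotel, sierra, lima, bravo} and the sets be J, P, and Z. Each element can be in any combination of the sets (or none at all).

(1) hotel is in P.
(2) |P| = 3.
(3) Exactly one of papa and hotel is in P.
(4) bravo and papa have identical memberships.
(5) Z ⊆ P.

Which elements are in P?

P = {hotel, lima, sierra}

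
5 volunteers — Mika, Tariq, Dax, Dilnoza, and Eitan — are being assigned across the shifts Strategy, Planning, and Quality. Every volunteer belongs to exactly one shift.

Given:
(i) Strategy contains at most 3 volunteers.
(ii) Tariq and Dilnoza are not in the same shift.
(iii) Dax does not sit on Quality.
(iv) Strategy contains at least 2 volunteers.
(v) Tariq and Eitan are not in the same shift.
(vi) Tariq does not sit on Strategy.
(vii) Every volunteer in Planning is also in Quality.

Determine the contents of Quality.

From (iii): Dax ∉ Quality.
From (vi): Tariq ∉ Strategy.
(vii) contrapositive: Dax ∉ Planning.
Only one shift left: Dax ∈ Strategy.
Suppose Mika ∉ Quality: no assignment then satisfies all the clues, so Mika ∈ Quality.

Quality = {Mika, Tariq}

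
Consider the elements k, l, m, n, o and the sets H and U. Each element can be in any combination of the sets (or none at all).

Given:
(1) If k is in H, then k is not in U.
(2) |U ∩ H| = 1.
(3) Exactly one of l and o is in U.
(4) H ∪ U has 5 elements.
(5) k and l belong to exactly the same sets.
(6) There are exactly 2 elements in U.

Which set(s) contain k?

k: H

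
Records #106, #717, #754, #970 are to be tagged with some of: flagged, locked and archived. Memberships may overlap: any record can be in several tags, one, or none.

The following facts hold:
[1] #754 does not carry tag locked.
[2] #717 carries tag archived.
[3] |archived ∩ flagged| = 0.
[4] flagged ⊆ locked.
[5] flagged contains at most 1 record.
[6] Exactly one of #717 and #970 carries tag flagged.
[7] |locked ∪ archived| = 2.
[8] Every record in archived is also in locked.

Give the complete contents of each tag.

flagged = {#970}; locked = {#717, #970}; archived = {#717}

From (1): #754 ∉ locked.
From (2): #717 ∈ archived.
(4) contrapositive: #754 ∉ flagged.
(8) with #717 ∈ archived: #717 ∈ locked.
(8) contrapositive: #754 ∉ archived.
Suppose #106 ∈ flagged: no assignment then satisfies all the clues, so #106 ∉ flagged.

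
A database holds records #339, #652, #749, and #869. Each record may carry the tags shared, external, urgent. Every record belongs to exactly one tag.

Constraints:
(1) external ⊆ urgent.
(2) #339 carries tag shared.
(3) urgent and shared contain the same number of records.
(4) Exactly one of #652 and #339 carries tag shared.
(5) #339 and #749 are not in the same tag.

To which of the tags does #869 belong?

#869: shared

From (2): #339 ∈ shared.
(4) (exactly one): #652 ∉ shared.
(5): #749 ∉ shared.
Suppose #869 ∉ shared: no assignment then satisfies all the clues, so #869 ∈ shared.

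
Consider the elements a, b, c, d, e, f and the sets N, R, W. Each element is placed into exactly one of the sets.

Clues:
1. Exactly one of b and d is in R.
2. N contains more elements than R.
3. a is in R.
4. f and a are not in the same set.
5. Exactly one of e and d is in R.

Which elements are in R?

R = {a, d}

From (3): a ∈ R.
(4): f ∉ R.
Suppose b ∈ R: no assignment then satisfies all the clues, so b ∉ R.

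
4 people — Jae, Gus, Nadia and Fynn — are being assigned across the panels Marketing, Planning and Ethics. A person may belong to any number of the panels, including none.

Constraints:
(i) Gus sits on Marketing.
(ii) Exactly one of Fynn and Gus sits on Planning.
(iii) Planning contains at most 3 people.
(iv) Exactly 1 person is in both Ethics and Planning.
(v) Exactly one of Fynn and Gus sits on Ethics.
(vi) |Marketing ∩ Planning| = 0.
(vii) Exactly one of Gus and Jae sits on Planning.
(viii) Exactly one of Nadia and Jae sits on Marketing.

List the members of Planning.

Planning = {Fynn, Jae}

From (i): Gus ∈ Marketing.
Suppose Jae ∉ Planning: no assignment then satisfies all the clues, so Jae ∈ Planning.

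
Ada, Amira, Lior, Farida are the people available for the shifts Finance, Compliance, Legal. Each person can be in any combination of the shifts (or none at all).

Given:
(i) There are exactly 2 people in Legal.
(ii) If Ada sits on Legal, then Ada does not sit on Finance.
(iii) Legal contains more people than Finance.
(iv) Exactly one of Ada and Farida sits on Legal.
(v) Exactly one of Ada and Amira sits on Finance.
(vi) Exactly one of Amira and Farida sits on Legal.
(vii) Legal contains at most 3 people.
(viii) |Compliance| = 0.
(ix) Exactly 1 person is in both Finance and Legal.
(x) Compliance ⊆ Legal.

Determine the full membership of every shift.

Finance = {Amira}; Compliance = {}; Legal = {Ada, Amira}

(viii): Compliance already has 0, so the rest are out.
Suppose Ada ∈ Finance: no assignment then satisfies all the clues, so Ada ∉ Finance.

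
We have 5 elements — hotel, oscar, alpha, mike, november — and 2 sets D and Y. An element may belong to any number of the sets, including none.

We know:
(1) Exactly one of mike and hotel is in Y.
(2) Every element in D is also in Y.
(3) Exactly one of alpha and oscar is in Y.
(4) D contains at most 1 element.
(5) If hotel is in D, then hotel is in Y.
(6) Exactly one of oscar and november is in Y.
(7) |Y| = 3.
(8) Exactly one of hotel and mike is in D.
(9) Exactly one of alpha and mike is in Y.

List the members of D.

D = {hotel}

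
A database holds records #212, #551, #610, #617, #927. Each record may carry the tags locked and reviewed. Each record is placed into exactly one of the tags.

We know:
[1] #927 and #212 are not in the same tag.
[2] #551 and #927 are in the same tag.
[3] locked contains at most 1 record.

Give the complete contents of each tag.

locked = {#212}; reviewed = {#551, #610, #617, #927}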